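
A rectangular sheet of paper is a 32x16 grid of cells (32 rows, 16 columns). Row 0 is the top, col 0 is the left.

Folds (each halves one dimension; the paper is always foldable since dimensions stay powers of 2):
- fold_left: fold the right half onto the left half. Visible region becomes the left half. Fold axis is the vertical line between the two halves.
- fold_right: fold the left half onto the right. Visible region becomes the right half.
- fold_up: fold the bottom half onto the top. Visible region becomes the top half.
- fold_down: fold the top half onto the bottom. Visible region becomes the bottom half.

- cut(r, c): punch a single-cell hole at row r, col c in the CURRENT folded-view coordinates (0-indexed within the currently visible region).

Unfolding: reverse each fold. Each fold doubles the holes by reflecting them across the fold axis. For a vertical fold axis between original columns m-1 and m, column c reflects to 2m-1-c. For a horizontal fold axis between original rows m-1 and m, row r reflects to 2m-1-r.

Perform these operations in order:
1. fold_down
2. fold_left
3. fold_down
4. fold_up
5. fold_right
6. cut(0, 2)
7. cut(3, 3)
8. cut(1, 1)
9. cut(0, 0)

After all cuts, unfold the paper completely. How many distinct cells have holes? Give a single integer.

Answer: 128

Derivation:
Op 1 fold_down: fold axis h@16; visible region now rows[16,32) x cols[0,16) = 16x16
Op 2 fold_left: fold axis v@8; visible region now rows[16,32) x cols[0,8) = 16x8
Op 3 fold_down: fold axis h@24; visible region now rows[24,32) x cols[0,8) = 8x8
Op 4 fold_up: fold axis h@28; visible region now rows[24,28) x cols[0,8) = 4x8
Op 5 fold_right: fold axis v@4; visible region now rows[24,28) x cols[4,8) = 4x4
Op 6 cut(0, 2): punch at orig (24,6); cuts so far [(24, 6)]; region rows[24,28) x cols[4,8) = 4x4
Op 7 cut(3, 3): punch at orig (27,7); cuts so far [(24, 6), (27, 7)]; region rows[24,28) x cols[4,8) = 4x4
Op 8 cut(1, 1): punch at orig (25,5); cuts so far [(24, 6), (25, 5), (27, 7)]; region rows[24,28) x cols[4,8) = 4x4
Op 9 cut(0, 0): punch at orig (24,4); cuts so far [(24, 4), (24, 6), (25, 5), (27, 7)]; region rows[24,28) x cols[4,8) = 4x4
Unfold 1 (reflect across v@4): 8 holes -> [(24, 1), (24, 3), (24, 4), (24, 6), (25, 2), (25, 5), (27, 0), (27, 7)]
Unfold 2 (reflect across h@28): 16 holes -> [(24, 1), (24, 3), (24, 4), (24, 6), (25, 2), (25, 5), (27, 0), (27, 7), (28, 0), (28, 7), (30, 2), (30, 5), (31, 1), (31, 3), (31, 4), (31, 6)]
Unfold 3 (reflect across h@24): 32 holes -> [(16, 1), (16, 3), (16, 4), (16, 6), (17, 2), (17, 5), (19, 0), (19, 7), (20, 0), (20, 7), (22, 2), (22, 5), (23, 1), (23, 3), (23, 4), (23, 6), (24, 1), (24, 3), (24, 4), (24, 6), (25, 2), (25, 5), (27, 0), (27, 7), (28, 0), (28, 7), (30, 2), (30, 5), (31, 1), (31, 3), (31, 4), (31, 6)]
Unfold 4 (reflect across v@8): 64 holes -> [(16, 1), (16, 3), (16, 4), (16, 6), (16, 9), (16, 11), (16, 12), (16, 14), (17, 2), (17, 5), (17, 10), (17, 13), (19, 0), (19, 7), (19, 8), (19, 15), (20, 0), (20, 7), (20, 8), (20, 15), (22, 2), (22, 5), (22, 10), (22, 13), (23, 1), (23, 3), (23, 4), (23, 6), (23, 9), (23, 11), (23, 12), (23, 14), (24, 1), (24, 3), (24, 4), (24, 6), (24, 9), (24, 11), (24, 12), (24, 14), (25, 2), (25, 5), (25, 10), (25, 13), (27, 0), (27, 7), (27, 8), (27, 15), (28, 0), (28, 7), (28, 8), (28, 15), (30, 2), (30, 5), (30, 10), (30, 13), (31, 1), (31, 3), (31, 4), (31, 6), (31, 9), (31, 11), (31, 12), (31, 14)]
Unfold 5 (reflect across h@16): 128 holes -> [(0, 1), (0, 3), (0, 4), (0, 6), (0, 9), (0, 11), (0, 12), (0, 14), (1, 2), (1, 5), (1, 10), (1, 13), (3, 0), (3, 7), (3, 8), (3, 15), (4, 0), (4, 7), (4, 8), (4, 15), (6, 2), (6, 5), (6, 10), (6, 13), (7, 1), (7, 3), (7, 4), (7, 6), (7, 9), (7, 11), (7, 12), (7, 14), (8, 1), (8, 3), (8, 4), (8, 6), (8, 9), (8, 11), (8, 12), (8, 14), (9, 2), (9, 5), (9, 10), (9, 13), (11, 0), (11, 7), (11, 8), (11, 15), (12, 0), (12, 7), (12, 8), (12, 15), (14, 2), (14, 5), (14, 10), (14, 13), (15, 1), (15, 3), (15, 4), (15, 6), (15, 9), (15, 11), (15, 12), (15, 14), (16, 1), (16, 3), (16, 4), (16, 6), (16, 9), (16, 11), (16, 12), (16, 14), (17, 2), (17, 5), (17, 10), (17, 13), (19, 0), (19, 7), (19, 8), (19, 15), (20, 0), (20, 7), (20, 8), (20, 15), (22, 2), (22, 5), (22, 10), (22, 13), (23, 1), (23, 3), (23, 4), (23, 6), (23, 9), (23, 11), (23, 12), (23, 14), (24, 1), (24, 3), (24, 4), (24, 6), (24, 9), (24, 11), (24, 12), (24, 14), (25, 2), (25, 5), (25, 10), (25, 13), (27, 0), (27, 7), (27, 8), (27, 15), (28, 0), (28, 7), (28, 8), (28, 15), (30, 2), (30, 5), (30, 10), (30, 13), (31, 1), (31, 3), (31, 4), (31, 6), (31, 9), (31, 11), (31, 12), (31, 14)]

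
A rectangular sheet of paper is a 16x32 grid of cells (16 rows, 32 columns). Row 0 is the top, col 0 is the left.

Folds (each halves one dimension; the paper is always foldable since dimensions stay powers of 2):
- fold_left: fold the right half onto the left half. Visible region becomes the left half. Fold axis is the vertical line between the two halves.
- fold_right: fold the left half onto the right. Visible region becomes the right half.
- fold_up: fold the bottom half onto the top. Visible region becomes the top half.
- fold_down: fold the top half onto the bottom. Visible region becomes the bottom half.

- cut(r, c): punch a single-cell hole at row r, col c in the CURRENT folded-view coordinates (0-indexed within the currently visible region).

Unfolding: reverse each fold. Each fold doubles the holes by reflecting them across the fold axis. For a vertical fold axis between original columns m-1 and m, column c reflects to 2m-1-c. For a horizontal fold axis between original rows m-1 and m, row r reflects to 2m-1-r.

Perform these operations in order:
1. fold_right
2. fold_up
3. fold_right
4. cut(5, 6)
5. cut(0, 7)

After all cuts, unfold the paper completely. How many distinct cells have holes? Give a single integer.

Answer: 16

Derivation:
Op 1 fold_right: fold axis v@16; visible region now rows[0,16) x cols[16,32) = 16x16
Op 2 fold_up: fold axis h@8; visible region now rows[0,8) x cols[16,32) = 8x16
Op 3 fold_right: fold axis v@24; visible region now rows[0,8) x cols[24,32) = 8x8
Op 4 cut(5, 6): punch at orig (5,30); cuts so far [(5, 30)]; region rows[0,8) x cols[24,32) = 8x8
Op 5 cut(0, 7): punch at orig (0,31); cuts so far [(0, 31), (5, 30)]; region rows[0,8) x cols[24,32) = 8x8
Unfold 1 (reflect across v@24): 4 holes -> [(0, 16), (0, 31), (5, 17), (5, 30)]
Unfold 2 (reflect across h@8): 8 holes -> [(0, 16), (0, 31), (5, 17), (5, 30), (10, 17), (10, 30), (15, 16), (15, 31)]
Unfold 3 (reflect across v@16): 16 holes -> [(0, 0), (0, 15), (0, 16), (0, 31), (5, 1), (5, 14), (5, 17), (5, 30), (10, 1), (10, 14), (10, 17), (10, 30), (15, 0), (15, 15), (15, 16), (15, 31)]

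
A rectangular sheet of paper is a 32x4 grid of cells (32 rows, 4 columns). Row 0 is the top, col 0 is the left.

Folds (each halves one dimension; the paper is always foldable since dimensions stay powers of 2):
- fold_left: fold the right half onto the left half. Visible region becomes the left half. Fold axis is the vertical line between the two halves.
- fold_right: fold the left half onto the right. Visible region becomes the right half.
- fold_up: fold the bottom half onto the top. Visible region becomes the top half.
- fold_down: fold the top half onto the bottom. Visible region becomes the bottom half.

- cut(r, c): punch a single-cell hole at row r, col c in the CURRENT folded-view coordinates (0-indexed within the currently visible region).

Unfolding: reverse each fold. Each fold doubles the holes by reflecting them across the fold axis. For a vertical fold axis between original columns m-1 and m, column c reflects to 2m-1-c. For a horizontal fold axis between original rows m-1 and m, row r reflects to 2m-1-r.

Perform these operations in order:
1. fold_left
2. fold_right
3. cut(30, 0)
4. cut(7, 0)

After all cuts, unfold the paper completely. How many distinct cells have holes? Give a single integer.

Answer: 8

Derivation:
Op 1 fold_left: fold axis v@2; visible region now rows[0,32) x cols[0,2) = 32x2
Op 2 fold_right: fold axis v@1; visible region now rows[0,32) x cols[1,2) = 32x1
Op 3 cut(30, 0): punch at orig (30,1); cuts so far [(30, 1)]; region rows[0,32) x cols[1,2) = 32x1
Op 4 cut(7, 0): punch at orig (7,1); cuts so far [(7, 1), (30, 1)]; region rows[0,32) x cols[1,2) = 32x1
Unfold 1 (reflect across v@1): 4 holes -> [(7, 0), (7, 1), (30, 0), (30, 1)]
Unfold 2 (reflect across v@2): 8 holes -> [(7, 0), (7, 1), (7, 2), (7, 3), (30, 0), (30, 1), (30, 2), (30, 3)]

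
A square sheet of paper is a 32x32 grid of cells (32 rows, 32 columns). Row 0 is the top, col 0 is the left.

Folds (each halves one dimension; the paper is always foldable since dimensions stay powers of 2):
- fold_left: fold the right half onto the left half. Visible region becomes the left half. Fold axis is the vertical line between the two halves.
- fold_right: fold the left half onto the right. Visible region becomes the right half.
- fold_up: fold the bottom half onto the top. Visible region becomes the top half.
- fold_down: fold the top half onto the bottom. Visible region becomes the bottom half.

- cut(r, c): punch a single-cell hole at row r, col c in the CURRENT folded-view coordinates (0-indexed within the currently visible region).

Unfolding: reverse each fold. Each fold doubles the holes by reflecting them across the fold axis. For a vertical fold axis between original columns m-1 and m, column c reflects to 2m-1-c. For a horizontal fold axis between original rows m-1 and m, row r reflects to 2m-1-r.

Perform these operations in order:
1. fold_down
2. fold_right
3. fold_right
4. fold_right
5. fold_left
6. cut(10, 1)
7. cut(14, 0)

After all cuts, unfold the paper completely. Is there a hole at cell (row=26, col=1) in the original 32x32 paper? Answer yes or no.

Op 1 fold_down: fold axis h@16; visible region now rows[16,32) x cols[0,32) = 16x32
Op 2 fold_right: fold axis v@16; visible region now rows[16,32) x cols[16,32) = 16x16
Op 3 fold_right: fold axis v@24; visible region now rows[16,32) x cols[24,32) = 16x8
Op 4 fold_right: fold axis v@28; visible region now rows[16,32) x cols[28,32) = 16x4
Op 5 fold_left: fold axis v@30; visible region now rows[16,32) x cols[28,30) = 16x2
Op 6 cut(10, 1): punch at orig (26,29); cuts so far [(26, 29)]; region rows[16,32) x cols[28,30) = 16x2
Op 7 cut(14, 0): punch at orig (30,28); cuts so far [(26, 29), (30, 28)]; region rows[16,32) x cols[28,30) = 16x2
Unfold 1 (reflect across v@30): 4 holes -> [(26, 29), (26, 30), (30, 28), (30, 31)]
Unfold 2 (reflect across v@28): 8 holes -> [(26, 25), (26, 26), (26, 29), (26, 30), (30, 24), (30, 27), (30, 28), (30, 31)]
Unfold 3 (reflect across v@24): 16 holes -> [(26, 17), (26, 18), (26, 21), (26, 22), (26, 25), (26, 26), (26, 29), (26, 30), (30, 16), (30, 19), (30, 20), (30, 23), (30, 24), (30, 27), (30, 28), (30, 31)]
Unfold 4 (reflect across v@16): 32 holes -> [(26, 1), (26, 2), (26, 5), (26, 6), (26, 9), (26, 10), (26, 13), (26, 14), (26, 17), (26, 18), (26, 21), (26, 22), (26, 25), (26, 26), (26, 29), (26, 30), (30, 0), (30, 3), (30, 4), (30, 7), (30, 8), (30, 11), (30, 12), (30, 15), (30, 16), (30, 19), (30, 20), (30, 23), (30, 24), (30, 27), (30, 28), (30, 31)]
Unfold 5 (reflect across h@16): 64 holes -> [(1, 0), (1, 3), (1, 4), (1, 7), (1, 8), (1, 11), (1, 12), (1, 15), (1, 16), (1, 19), (1, 20), (1, 23), (1, 24), (1, 27), (1, 28), (1, 31), (5, 1), (5, 2), (5, 5), (5, 6), (5, 9), (5, 10), (5, 13), (5, 14), (5, 17), (5, 18), (5, 21), (5, 22), (5, 25), (5, 26), (5, 29), (5, 30), (26, 1), (26, 2), (26, 5), (26, 6), (26, 9), (26, 10), (26, 13), (26, 14), (26, 17), (26, 18), (26, 21), (26, 22), (26, 25), (26, 26), (26, 29), (26, 30), (30, 0), (30, 3), (30, 4), (30, 7), (30, 8), (30, 11), (30, 12), (30, 15), (30, 16), (30, 19), (30, 20), (30, 23), (30, 24), (30, 27), (30, 28), (30, 31)]
Holes: [(1, 0), (1, 3), (1, 4), (1, 7), (1, 8), (1, 11), (1, 12), (1, 15), (1, 16), (1, 19), (1, 20), (1, 23), (1, 24), (1, 27), (1, 28), (1, 31), (5, 1), (5, 2), (5, 5), (5, 6), (5, 9), (5, 10), (5, 13), (5, 14), (5, 17), (5, 18), (5, 21), (5, 22), (5, 25), (5, 26), (5, 29), (5, 30), (26, 1), (26, 2), (26, 5), (26, 6), (26, 9), (26, 10), (26, 13), (26, 14), (26, 17), (26, 18), (26, 21), (26, 22), (26, 25), (26, 26), (26, 29), (26, 30), (30, 0), (30, 3), (30, 4), (30, 7), (30, 8), (30, 11), (30, 12), (30, 15), (30, 16), (30, 19), (30, 20), (30, 23), (30, 24), (30, 27), (30, 28), (30, 31)]

Answer: yes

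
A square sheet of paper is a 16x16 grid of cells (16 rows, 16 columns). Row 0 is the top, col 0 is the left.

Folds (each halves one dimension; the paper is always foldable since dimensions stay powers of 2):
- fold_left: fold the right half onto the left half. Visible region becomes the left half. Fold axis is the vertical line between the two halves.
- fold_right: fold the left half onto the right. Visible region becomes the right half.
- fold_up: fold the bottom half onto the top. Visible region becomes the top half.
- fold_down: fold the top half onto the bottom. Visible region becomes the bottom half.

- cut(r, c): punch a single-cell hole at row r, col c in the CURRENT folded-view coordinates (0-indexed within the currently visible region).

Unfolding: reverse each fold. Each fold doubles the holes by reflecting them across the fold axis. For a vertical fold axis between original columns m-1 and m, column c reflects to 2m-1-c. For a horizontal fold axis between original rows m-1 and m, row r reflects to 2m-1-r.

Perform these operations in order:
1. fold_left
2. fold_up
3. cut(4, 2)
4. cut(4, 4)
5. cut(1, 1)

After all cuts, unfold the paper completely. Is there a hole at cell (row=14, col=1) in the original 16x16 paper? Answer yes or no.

Op 1 fold_left: fold axis v@8; visible region now rows[0,16) x cols[0,8) = 16x8
Op 2 fold_up: fold axis h@8; visible region now rows[0,8) x cols[0,8) = 8x8
Op 3 cut(4, 2): punch at orig (4,2); cuts so far [(4, 2)]; region rows[0,8) x cols[0,8) = 8x8
Op 4 cut(4, 4): punch at orig (4,4); cuts so far [(4, 2), (4, 4)]; region rows[0,8) x cols[0,8) = 8x8
Op 5 cut(1, 1): punch at orig (1,1); cuts so far [(1, 1), (4, 2), (4, 4)]; region rows[0,8) x cols[0,8) = 8x8
Unfold 1 (reflect across h@8): 6 holes -> [(1, 1), (4, 2), (4, 4), (11, 2), (11, 4), (14, 1)]
Unfold 2 (reflect across v@8): 12 holes -> [(1, 1), (1, 14), (4, 2), (4, 4), (4, 11), (4, 13), (11, 2), (11, 4), (11, 11), (11, 13), (14, 1), (14, 14)]
Holes: [(1, 1), (1, 14), (4, 2), (4, 4), (4, 11), (4, 13), (11, 2), (11, 4), (11, 11), (11, 13), (14, 1), (14, 14)]

Answer: yes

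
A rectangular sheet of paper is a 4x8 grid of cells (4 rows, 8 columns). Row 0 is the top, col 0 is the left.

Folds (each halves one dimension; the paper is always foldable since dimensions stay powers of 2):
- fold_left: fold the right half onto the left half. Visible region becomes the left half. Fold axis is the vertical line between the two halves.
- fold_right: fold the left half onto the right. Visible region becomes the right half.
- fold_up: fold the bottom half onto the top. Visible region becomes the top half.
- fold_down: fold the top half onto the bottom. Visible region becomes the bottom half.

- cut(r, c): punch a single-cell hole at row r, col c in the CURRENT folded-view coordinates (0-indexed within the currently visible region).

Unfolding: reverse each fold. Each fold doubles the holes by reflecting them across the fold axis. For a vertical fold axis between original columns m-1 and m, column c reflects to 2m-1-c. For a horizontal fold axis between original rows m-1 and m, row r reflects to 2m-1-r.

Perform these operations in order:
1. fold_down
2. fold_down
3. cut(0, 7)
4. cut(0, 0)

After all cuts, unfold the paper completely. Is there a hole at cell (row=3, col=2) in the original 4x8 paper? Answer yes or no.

Answer: no

Derivation:
Op 1 fold_down: fold axis h@2; visible region now rows[2,4) x cols[0,8) = 2x8
Op 2 fold_down: fold axis h@3; visible region now rows[3,4) x cols[0,8) = 1x8
Op 3 cut(0, 7): punch at orig (3,7); cuts so far [(3, 7)]; region rows[3,4) x cols[0,8) = 1x8
Op 4 cut(0, 0): punch at orig (3,0); cuts so far [(3, 0), (3, 7)]; region rows[3,4) x cols[0,8) = 1x8
Unfold 1 (reflect across h@3): 4 holes -> [(2, 0), (2, 7), (3, 0), (3, 7)]
Unfold 2 (reflect across h@2): 8 holes -> [(0, 0), (0, 7), (1, 0), (1, 7), (2, 0), (2, 7), (3, 0), (3, 7)]
Holes: [(0, 0), (0, 7), (1, 0), (1, 7), (2, 0), (2, 7), (3, 0), (3, 7)]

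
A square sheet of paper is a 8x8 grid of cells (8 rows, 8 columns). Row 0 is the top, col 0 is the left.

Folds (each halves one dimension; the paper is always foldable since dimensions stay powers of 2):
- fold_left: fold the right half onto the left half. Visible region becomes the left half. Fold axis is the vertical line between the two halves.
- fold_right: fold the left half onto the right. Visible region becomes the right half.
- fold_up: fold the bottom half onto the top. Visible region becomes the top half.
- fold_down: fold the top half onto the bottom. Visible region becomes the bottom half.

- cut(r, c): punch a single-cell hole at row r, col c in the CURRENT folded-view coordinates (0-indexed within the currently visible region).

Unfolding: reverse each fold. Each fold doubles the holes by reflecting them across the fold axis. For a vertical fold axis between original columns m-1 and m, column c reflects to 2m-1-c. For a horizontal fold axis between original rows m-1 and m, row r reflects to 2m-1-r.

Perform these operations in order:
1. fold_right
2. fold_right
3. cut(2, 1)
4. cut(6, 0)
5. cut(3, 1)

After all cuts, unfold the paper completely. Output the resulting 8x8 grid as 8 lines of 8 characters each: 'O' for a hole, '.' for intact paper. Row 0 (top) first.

Answer: ........
........
O..OO..O
O..OO..O
........
........
.OO..OO.
........

Derivation:
Op 1 fold_right: fold axis v@4; visible region now rows[0,8) x cols[4,8) = 8x4
Op 2 fold_right: fold axis v@6; visible region now rows[0,8) x cols[6,8) = 8x2
Op 3 cut(2, 1): punch at orig (2,7); cuts so far [(2, 7)]; region rows[0,8) x cols[6,8) = 8x2
Op 4 cut(6, 0): punch at orig (6,6); cuts so far [(2, 7), (6, 6)]; region rows[0,8) x cols[6,8) = 8x2
Op 5 cut(3, 1): punch at orig (3,7); cuts so far [(2, 7), (3, 7), (6, 6)]; region rows[0,8) x cols[6,8) = 8x2
Unfold 1 (reflect across v@6): 6 holes -> [(2, 4), (2, 7), (3, 4), (3, 7), (6, 5), (6, 6)]
Unfold 2 (reflect across v@4): 12 holes -> [(2, 0), (2, 3), (2, 4), (2, 7), (3, 0), (3, 3), (3, 4), (3, 7), (6, 1), (6, 2), (6, 5), (6, 6)]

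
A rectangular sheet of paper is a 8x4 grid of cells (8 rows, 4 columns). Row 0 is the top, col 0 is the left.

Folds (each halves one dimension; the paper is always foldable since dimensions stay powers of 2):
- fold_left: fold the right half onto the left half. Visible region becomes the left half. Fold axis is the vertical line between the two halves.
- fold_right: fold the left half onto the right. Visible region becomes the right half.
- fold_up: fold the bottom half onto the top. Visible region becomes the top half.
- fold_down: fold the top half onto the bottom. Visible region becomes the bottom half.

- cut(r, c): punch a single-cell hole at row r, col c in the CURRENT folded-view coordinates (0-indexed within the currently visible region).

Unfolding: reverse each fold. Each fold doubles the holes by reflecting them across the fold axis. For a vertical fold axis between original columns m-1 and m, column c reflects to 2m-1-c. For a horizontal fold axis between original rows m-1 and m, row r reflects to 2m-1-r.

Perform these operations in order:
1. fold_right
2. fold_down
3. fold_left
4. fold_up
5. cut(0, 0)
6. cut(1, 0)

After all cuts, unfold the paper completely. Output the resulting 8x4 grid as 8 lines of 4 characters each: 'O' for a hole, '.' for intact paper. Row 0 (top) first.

Answer: OOOO
OOOO
OOOO
OOOO
OOOO
OOOO
OOOO
OOOO

Derivation:
Op 1 fold_right: fold axis v@2; visible region now rows[0,8) x cols[2,4) = 8x2
Op 2 fold_down: fold axis h@4; visible region now rows[4,8) x cols[2,4) = 4x2
Op 3 fold_left: fold axis v@3; visible region now rows[4,8) x cols[2,3) = 4x1
Op 4 fold_up: fold axis h@6; visible region now rows[4,6) x cols[2,3) = 2x1
Op 5 cut(0, 0): punch at orig (4,2); cuts so far [(4, 2)]; region rows[4,6) x cols[2,3) = 2x1
Op 6 cut(1, 0): punch at orig (5,2); cuts so far [(4, 2), (5, 2)]; region rows[4,6) x cols[2,3) = 2x1
Unfold 1 (reflect across h@6): 4 holes -> [(4, 2), (5, 2), (6, 2), (7, 2)]
Unfold 2 (reflect across v@3): 8 holes -> [(4, 2), (4, 3), (5, 2), (5, 3), (6, 2), (6, 3), (7, 2), (7, 3)]
Unfold 3 (reflect across h@4): 16 holes -> [(0, 2), (0, 3), (1, 2), (1, 3), (2, 2), (2, 3), (3, 2), (3, 3), (4, 2), (4, 3), (5, 2), (5, 3), (6, 2), (6, 3), (7, 2), (7, 3)]
Unfold 4 (reflect across v@2): 32 holes -> [(0, 0), (0, 1), (0, 2), (0, 3), (1, 0), (1, 1), (1, 2), (1, 3), (2, 0), (2, 1), (2, 2), (2, 3), (3, 0), (3, 1), (3, 2), (3, 3), (4, 0), (4, 1), (4, 2), (4, 3), (5, 0), (5, 1), (5, 2), (5, 3), (6, 0), (6, 1), (6, 2), (6, 3), (7, 0), (7, 1), (7, 2), (7, 3)]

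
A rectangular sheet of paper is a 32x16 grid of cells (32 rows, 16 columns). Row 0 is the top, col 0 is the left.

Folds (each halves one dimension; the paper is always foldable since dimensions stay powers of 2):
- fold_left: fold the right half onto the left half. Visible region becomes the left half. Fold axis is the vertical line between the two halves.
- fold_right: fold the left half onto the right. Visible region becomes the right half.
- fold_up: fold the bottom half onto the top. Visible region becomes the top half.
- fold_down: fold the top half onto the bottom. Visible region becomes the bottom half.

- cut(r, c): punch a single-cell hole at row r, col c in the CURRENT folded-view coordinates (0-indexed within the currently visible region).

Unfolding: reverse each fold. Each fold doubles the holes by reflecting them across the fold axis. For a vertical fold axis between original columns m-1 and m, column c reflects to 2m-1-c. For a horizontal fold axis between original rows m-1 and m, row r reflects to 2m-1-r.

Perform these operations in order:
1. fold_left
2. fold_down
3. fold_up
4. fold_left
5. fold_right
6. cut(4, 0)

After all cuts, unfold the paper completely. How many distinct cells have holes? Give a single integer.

Answer: 32

Derivation:
Op 1 fold_left: fold axis v@8; visible region now rows[0,32) x cols[0,8) = 32x8
Op 2 fold_down: fold axis h@16; visible region now rows[16,32) x cols[0,8) = 16x8
Op 3 fold_up: fold axis h@24; visible region now rows[16,24) x cols[0,8) = 8x8
Op 4 fold_left: fold axis v@4; visible region now rows[16,24) x cols[0,4) = 8x4
Op 5 fold_right: fold axis v@2; visible region now rows[16,24) x cols[2,4) = 8x2
Op 6 cut(4, 0): punch at orig (20,2); cuts so far [(20, 2)]; region rows[16,24) x cols[2,4) = 8x2
Unfold 1 (reflect across v@2): 2 holes -> [(20, 1), (20, 2)]
Unfold 2 (reflect across v@4): 4 holes -> [(20, 1), (20, 2), (20, 5), (20, 6)]
Unfold 3 (reflect across h@24): 8 holes -> [(20, 1), (20, 2), (20, 5), (20, 6), (27, 1), (27, 2), (27, 5), (27, 6)]
Unfold 4 (reflect across h@16): 16 holes -> [(4, 1), (4, 2), (4, 5), (4, 6), (11, 1), (11, 2), (11, 5), (11, 6), (20, 1), (20, 2), (20, 5), (20, 6), (27, 1), (27, 2), (27, 5), (27, 6)]
Unfold 5 (reflect across v@8): 32 holes -> [(4, 1), (4, 2), (4, 5), (4, 6), (4, 9), (4, 10), (4, 13), (4, 14), (11, 1), (11, 2), (11, 5), (11, 6), (11, 9), (11, 10), (11, 13), (11, 14), (20, 1), (20, 2), (20, 5), (20, 6), (20, 9), (20, 10), (20, 13), (20, 14), (27, 1), (27, 2), (27, 5), (27, 6), (27, 9), (27, 10), (27, 13), (27, 14)]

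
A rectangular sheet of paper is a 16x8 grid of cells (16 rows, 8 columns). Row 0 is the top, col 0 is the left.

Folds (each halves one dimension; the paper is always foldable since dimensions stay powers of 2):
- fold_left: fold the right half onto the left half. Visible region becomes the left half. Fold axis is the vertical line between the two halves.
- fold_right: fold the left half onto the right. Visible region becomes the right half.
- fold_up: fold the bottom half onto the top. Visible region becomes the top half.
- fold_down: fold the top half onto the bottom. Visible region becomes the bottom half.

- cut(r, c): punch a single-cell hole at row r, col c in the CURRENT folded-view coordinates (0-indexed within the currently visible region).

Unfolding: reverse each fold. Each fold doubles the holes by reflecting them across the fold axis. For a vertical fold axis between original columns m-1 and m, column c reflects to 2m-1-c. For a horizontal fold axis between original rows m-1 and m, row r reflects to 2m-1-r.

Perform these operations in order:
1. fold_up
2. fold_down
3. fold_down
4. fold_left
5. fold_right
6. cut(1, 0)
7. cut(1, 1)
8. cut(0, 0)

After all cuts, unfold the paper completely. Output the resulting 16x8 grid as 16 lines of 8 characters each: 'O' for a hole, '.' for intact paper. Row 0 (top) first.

Op 1 fold_up: fold axis h@8; visible region now rows[0,8) x cols[0,8) = 8x8
Op 2 fold_down: fold axis h@4; visible region now rows[4,8) x cols[0,8) = 4x8
Op 3 fold_down: fold axis h@6; visible region now rows[6,8) x cols[0,8) = 2x8
Op 4 fold_left: fold axis v@4; visible region now rows[6,8) x cols[0,4) = 2x4
Op 5 fold_right: fold axis v@2; visible region now rows[6,8) x cols[2,4) = 2x2
Op 6 cut(1, 0): punch at orig (7,2); cuts so far [(7, 2)]; region rows[6,8) x cols[2,4) = 2x2
Op 7 cut(1, 1): punch at orig (7,3); cuts so far [(7, 2), (7, 3)]; region rows[6,8) x cols[2,4) = 2x2
Op 8 cut(0, 0): punch at orig (6,2); cuts so far [(6, 2), (7, 2), (7, 3)]; region rows[6,8) x cols[2,4) = 2x2
Unfold 1 (reflect across v@2): 6 holes -> [(6, 1), (6, 2), (7, 0), (7, 1), (7, 2), (7, 3)]
Unfold 2 (reflect across v@4): 12 holes -> [(6, 1), (6, 2), (6, 5), (6, 6), (7, 0), (7, 1), (7, 2), (7, 3), (7, 4), (7, 5), (7, 6), (7, 7)]
Unfold 3 (reflect across h@6): 24 holes -> [(4, 0), (4, 1), (4, 2), (4, 3), (4, 4), (4, 5), (4, 6), (4, 7), (5, 1), (5, 2), (5, 5), (5, 6), (6, 1), (6, 2), (6, 5), (6, 6), (7, 0), (7, 1), (7, 2), (7, 3), (7, 4), (7, 5), (7, 6), (7, 7)]
Unfold 4 (reflect across h@4): 48 holes -> [(0, 0), (0, 1), (0, 2), (0, 3), (0, 4), (0, 5), (0, 6), (0, 7), (1, 1), (1, 2), (1, 5), (1, 6), (2, 1), (2, 2), (2, 5), (2, 6), (3, 0), (3, 1), (3, 2), (3, 3), (3, 4), (3, 5), (3, 6), (3, 7), (4, 0), (4, 1), (4, 2), (4, 3), (4, 4), (4, 5), (4, 6), (4, 7), (5, 1), (5, 2), (5, 5), (5, 6), (6, 1), (6, 2), (6, 5), (6, 6), (7, 0), (7, 1), (7, 2), (7, 3), (7, 4), (7, 5), (7, 6), (7, 7)]
Unfold 5 (reflect across h@8): 96 holes -> [(0, 0), (0, 1), (0, 2), (0, 3), (0, 4), (0, 5), (0, 6), (0, 7), (1, 1), (1, 2), (1, 5), (1, 6), (2, 1), (2, 2), (2, 5), (2, 6), (3, 0), (3, 1), (3, 2), (3, 3), (3, 4), (3, 5), (3, 6), (3, 7), (4, 0), (4, 1), (4, 2), (4, 3), (4, 4), (4, 5), (4, 6), (4, 7), (5, 1), (5, 2), (5, 5), (5, 6), (6, 1), (6, 2), (6, 5), (6, 6), (7, 0), (7, 1), (7, 2), (7, 3), (7, 4), (7, 5), (7, 6), (7, 7), (8, 0), (8, 1), (8, 2), (8, 3), (8, 4), (8, 5), (8, 6), (8, 7), (9, 1), (9, 2), (9, 5), (9, 6), (10, 1), (10, 2), (10, 5), (10, 6), (11, 0), (11, 1), (11, 2), (11, 3), (11, 4), (11, 5), (11, 6), (11, 7), (12, 0), (12, 1), (12, 2), (12, 3), (12, 4), (12, 5), (12, 6), (12, 7), (13, 1), (13, 2), (13, 5), (13, 6), (14, 1), (14, 2), (14, 5), (14, 6), (15, 0), (15, 1), (15, 2), (15, 3), (15, 4), (15, 5), (15, 6), (15, 7)]

Answer: OOOOOOOO
.OO..OO.
.OO..OO.
OOOOOOOO
OOOOOOOO
.OO..OO.
.OO..OO.
OOOOOOOO
OOOOOOOO
.OO..OO.
.OO..OO.
OOOOOOOO
OOOOOOOO
.OO..OO.
.OO..OO.
OOOOOOOO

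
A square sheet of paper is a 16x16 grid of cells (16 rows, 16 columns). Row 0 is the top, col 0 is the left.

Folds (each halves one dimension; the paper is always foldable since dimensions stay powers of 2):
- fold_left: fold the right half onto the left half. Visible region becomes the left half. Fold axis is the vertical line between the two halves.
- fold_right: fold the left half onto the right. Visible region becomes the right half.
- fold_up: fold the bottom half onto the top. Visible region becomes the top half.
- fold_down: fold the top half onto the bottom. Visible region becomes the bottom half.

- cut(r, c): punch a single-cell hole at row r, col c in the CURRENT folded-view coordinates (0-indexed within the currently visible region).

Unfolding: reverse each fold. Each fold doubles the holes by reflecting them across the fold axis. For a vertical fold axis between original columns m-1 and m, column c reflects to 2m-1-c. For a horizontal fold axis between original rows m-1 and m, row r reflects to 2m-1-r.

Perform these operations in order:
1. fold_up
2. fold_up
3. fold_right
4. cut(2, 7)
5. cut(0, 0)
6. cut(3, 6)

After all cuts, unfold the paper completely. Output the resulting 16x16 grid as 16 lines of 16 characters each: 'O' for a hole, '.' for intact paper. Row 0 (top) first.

Answer: .......OO.......
................
O..............O
.O............O.
.O............O.
O..............O
................
.......OO.......
.......OO.......
................
O..............O
.O............O.
.O............O.
O..............O
................
.......OO.......

Derivation:
Op 1 fold_up: fold axis h@8; visible region now rows[0,8) x cols[0,16) = 8x16
Op 2 fold_up: fold axis h@4; visible region now rows[0,4) x cols[0,16) = 4x16
Op 3 fold_right: fold axis v@8; visible region now rows[0,4) x cols[8,16) = 4x8
Op 4 cut(2, 7): punch at orig (2,15); cuts so far [(2, 15)]; region rows[0,4) x cols[8,16) = 4x8
Op 5 cut(0, 0): punch at orig (0,8); cuts so far [(0, 8), (2, 15)]; region rows[0,4) x cols[8,16) = 4x8
Op 6 cut(3, 6): punch at orig (3,14); cuts so far [(0, 8), (2, 15), (3, 14)]; region rows[0,4) x cols[8,16) = 4x8
Unfold 1 (reflect across v@8): 6 holes -> [(0, 7), (0, 8), (2, 0), (2, 15), (3, 1), (3, 14)]
Unfold 2 (reflect across h@4): 12 holes -> [(0, 7), (0, 8), (2, 0), (2, 15), (3, 1), (3, 14), (4, 1), (4, 14), (5, 0), (5, 15), (7, 7), (7, 8)]
Unfold 3 (reflect across h@8): 24 holes -> [(0, 7), (0, 8), (2, 0), (2, 15), (3, 1), (3, 14), (4, 1), (4, 14), (5, 0), (5, 15), (7, 7), (7, 8), (8, 7), (8, 8), (10, 0), (10, 15), (11, 1), (11, 14), (12, 1), (12, 14), (13, 0), (13, 15), (15, 7), (15, 8)]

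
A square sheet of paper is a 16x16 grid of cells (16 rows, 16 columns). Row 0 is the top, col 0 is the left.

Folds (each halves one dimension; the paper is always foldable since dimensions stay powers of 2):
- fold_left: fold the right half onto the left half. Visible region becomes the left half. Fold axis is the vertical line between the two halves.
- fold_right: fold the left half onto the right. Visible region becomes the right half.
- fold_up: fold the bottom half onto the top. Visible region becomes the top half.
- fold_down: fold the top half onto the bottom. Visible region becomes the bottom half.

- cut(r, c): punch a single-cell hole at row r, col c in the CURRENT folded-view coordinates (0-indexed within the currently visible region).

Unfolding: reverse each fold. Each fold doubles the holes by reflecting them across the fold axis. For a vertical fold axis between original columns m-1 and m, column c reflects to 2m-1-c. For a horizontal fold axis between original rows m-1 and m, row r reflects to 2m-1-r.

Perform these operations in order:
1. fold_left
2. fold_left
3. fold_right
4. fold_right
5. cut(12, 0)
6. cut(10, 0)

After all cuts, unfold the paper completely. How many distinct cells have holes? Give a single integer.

Op 1 fold_left: fold axis v@8; visible region now rows[0,16) x cols[0,8) = 16x8
Op 2 fold_left: fold axis v@4; visible region now rows[0,16) x cols[0,4) = 16x4
Op 3 fold_right: fold axis v@2; visible region now rows[0,16) x cols[2,4) = 16x2
Op 4 fold_right: fold axis v@3; visible region now rows[0,16) x cols[3,4) = 16x1
Op 5 cut(12, 0): punch at orig (12,3); cuts so far [(12, 3)]; region rows[0,16) x cols[3,4) = 16x1
Op 6 cut(10, 0): punch at orig (10,3); cuts so far [(10, 3), (12, 3)]; region rows[0,16) x cols[3,4) = 16x1
Unfold 1 (reflect across v@3): 4 holes -> [(10, 2), (10, 3), (12, 2), (12, 3)]
Unfold 2 (reflect across v@2): 8 holes -> [(10, 0), (10, 1), (10, 2), (10, 3), (12, 0), (12, 1), (12, 2), (12, 3)]
Unfold 3 (reflect across v@4): 16 holes -> [(10, 0), (10, 1), (10, 2), (10, 3), (10, 4), (10, 5), (10, 6), (10, 7), (12, 0), (12, 1), (12, 2), (12, 3), (12, 4), (12, 5), (12, 6), (12, 7)]
Unfold 4 (reflect across v@8): 32 holes -> [(10, 0), (10, 1), (10, 2), (10, 3), (10, 4), (10, 5), (10, 6), (10, 7), (10, 8), (10, 9), (10, 10), (10, 11), (10, 12), (10, 13), (10, 14), (10, 15), (12, 0), (12, 1), (12, 2), (12, 3), (12, 4), (12, 5), (12, 6), (12, 7), (12, 8), (12, 9), (12, 10), (12, 11), (12, 12), (12, 13), (12, 14), (12, 15)]

Answer: 32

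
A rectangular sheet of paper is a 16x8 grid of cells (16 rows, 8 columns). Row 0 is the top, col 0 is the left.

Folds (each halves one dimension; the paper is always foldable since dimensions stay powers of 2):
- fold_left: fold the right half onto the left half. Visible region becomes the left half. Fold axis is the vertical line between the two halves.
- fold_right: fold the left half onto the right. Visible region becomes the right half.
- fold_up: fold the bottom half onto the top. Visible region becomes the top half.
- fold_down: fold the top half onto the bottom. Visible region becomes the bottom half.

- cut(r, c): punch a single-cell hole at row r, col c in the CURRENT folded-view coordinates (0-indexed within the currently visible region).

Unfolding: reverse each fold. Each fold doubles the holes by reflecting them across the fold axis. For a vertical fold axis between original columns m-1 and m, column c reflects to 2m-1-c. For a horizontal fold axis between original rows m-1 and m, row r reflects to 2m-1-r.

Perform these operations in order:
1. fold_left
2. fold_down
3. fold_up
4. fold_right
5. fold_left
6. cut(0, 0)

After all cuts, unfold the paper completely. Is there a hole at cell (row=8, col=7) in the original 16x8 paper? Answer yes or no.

Op 1 fold_left: fold axis v@4; visible region now rows[0,16) x cols[0,4) = 16x4
Op 2 fold_down: fold axis h@8; visible region now rows[8,16) x cols[0,4) = 8x4
Op 3 fold_up: fold axis h@12; visible region now rows[8,12) x cols[0,4) = 4x4
Op 4 fold_right: fold axis v@2; visible region now rows[8,12) x cols[2,4) = 4x2
Op 5 fold_left: fold axis v@3; visible region now rows[8,12) x cols[2,3) = 4x1
Op 6 cut(0, 0): punch at orig (8,2); cuts so far [(8, 2)]; region rows[8,12) x cols[2,3) = 4x1
Unfold 1 (reflect across v@3): 2 holes -> [(8, 2), (8, 3)]
Unfold 2 (reflect across v@2): 4 holes -> [(8, 0), (8, 1), (8, 2), (8, 3)]
Unfold 3 (reflect across h@12): 8 holes -> [(8, 0), (8, 1), (8, 2), (8, 3), (15, 0), (15, 1), (15, 2), (15, 3)]
Unfold 4 (reflect across h@8): 16 holes -> [(0, 0), (0, 1), (0, 2), (0, 3), (7, 0), (7, 1), (7, 2), (7, 3), (8, 0), (8, 1), (8, 2), (8, 3), (15, 0), (15, 1), (15, 2), (15, 3)]
Unfold 5 (reflect across v@4): 32 holes -> [(0, 0), (0, 1), (0, 2), (0, 3), (0, 4), (0, 5), (0, 6), (0, 7), (7, 0), (7, 1), (7, 2), (7, 3), (7, 4), (7, 5), (7, 6), (7, 7), (8, 0), (8, 1), (8, 2), (8, 3), (8, 4), (8, 5), (8, 6), (8, 7), (15, 0), (15, 1), (15, 2), (15, 3), (15, 4), (15, 5), (15, 6), (15, 7)]
Holes: [(0, 0), (0, 1), (0, 2), (0, 3), (0, 4), (0, 5), (0, 6), (0, 7), (7, 0), (7, 1), (7, 2), (7, 3), (7, 4), (7, 5), (7, 6), (7, 7), (8, 0), (8, 1), (8, 2), (8, 3), (8, 4), (8, 5), (8, 6), (8, 7), (15, 0), (15, 1), (15, 2), (15, 3), (15, 4), (15, 5), (15, 6), (15, 7)]

Answer: yes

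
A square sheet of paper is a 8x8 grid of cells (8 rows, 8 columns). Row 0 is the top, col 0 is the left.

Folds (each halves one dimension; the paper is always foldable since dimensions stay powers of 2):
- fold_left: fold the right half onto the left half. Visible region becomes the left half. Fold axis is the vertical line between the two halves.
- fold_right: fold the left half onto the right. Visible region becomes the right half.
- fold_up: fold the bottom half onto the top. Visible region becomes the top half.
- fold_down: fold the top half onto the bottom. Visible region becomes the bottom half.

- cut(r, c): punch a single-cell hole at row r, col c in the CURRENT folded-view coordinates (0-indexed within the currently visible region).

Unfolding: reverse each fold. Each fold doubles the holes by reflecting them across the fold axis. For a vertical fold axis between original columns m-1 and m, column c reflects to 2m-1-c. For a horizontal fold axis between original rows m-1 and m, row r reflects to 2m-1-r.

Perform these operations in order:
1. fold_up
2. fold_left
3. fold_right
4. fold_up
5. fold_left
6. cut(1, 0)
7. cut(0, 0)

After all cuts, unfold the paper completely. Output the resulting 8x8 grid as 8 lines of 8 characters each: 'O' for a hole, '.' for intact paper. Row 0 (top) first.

Answer: OOOOOOOO
OOOOOOOO
OOOOOOOO
OOOOOOOO
OOOOOOOO
OOOOOOOO
OOOOOOOO
OOOOOOOO

Derivation:
Op 1 fold_up: fold axis h@4; visible region now rows[0,4) x cols[0,8) = 4x8
Op 2 fold_left: fold axis v@4; visible region now rows[0,4) x cols[0,4) = 4x4
Op 3 fold_right: fold axis v@2; visible region now rows[0,4) x cols[2,4) = 4x2
Op 4 fold_up: fold axis h@2; visible region now rows[0,2) x cols[2,4) = 2x2
Op 5 fold_left: fold axis v@3; visible region now rows[0,2) x cols[2,3) = 2x1
Op 6 cut(1, 0): punch at orig (1,2); cuts so far [(1, 2)]; region rows[0,2) x cols[2,3) = 2x1
Op 7 cut(0, 0): punch at orig (0,2); cuts so far [(0, 2), (1, 2)]; region rows[0,2) x cols[2,3) = 2x1
Unfold 1 (reflect across v@3): 4 holes -> [(0, 2), (0, 3), (1, 2), (1, 3)]
Unfold 2 (reflect across h@2): 8 holes -> [(0, 2), (0, 3), (1, 2), (1, 3), (2, 2), (2, 3), (3, 2), (3, 3)]
Unfold 3 (reflect across v@2): 16 holes -> [(0, 0), (0, 1), (0, 2), (0, 3), (1, 0), (1, 1), (1, 2), (1, 3), (2, 0), (2, 1), (2, 2), (2, 3), (3, 0), (3, 1), (3, 2), (3, 3)]
Unfold 4 (reflect across v@4): 32 holes -> [(0, 0), (0, 1), (0, 2), (0, 3), (0, 4), (0, 5), (0, 6), (0, 7), (1, 0), (1, 1), (1, 2), (1, 3), (1, 4), (1, 5), (1, 6), (1, 7), (2, 0), (2, 1), (2, 2), (2, 3), (2, 4), (2, 5), (2, 6), (2, 7), (3, 0), (3, 1), (3, 2), (3, 3), (3, 4), (3, 5), (3, 6), (3, 7)]
Unfold 5 (reflect across h@4): 64 holes -> [(0, 0), (0, 1), (0, 2), (0, 3), (0, 4), (0, 5), (0, 6), (0, 7), (1, 0), (1, 1), (1, 2), (1, 3), (1, 4), (1, 5), (1, 6), (1, 7), (2, 0), (2, 1), (2, 2), (2, 3), (2, 4), (2, 5), (2, 6), (2, 7), (3, 0), (3, 1), (3, 2), (3, 3), (3, 4), (3, 5), (3, 6), (3, 7), (4, 0), (4, 1), (4, 2), (4, 3), (4, 4), (4, 5), (4, 6), (4, 7), (5, 0), (5, 1), (5, 2), (5, 3), (5, 4), (5, 5), (5, 6), (5, 7), (6, 0), (6, 1), (6, 2), (6, 3), (6, 4), (6, 5), (6, 6), (6, 7), (7, 0), (7, 1), (7, 2), (7, 3), (7, 4), (7, 5), (7, 6), (7, 7)]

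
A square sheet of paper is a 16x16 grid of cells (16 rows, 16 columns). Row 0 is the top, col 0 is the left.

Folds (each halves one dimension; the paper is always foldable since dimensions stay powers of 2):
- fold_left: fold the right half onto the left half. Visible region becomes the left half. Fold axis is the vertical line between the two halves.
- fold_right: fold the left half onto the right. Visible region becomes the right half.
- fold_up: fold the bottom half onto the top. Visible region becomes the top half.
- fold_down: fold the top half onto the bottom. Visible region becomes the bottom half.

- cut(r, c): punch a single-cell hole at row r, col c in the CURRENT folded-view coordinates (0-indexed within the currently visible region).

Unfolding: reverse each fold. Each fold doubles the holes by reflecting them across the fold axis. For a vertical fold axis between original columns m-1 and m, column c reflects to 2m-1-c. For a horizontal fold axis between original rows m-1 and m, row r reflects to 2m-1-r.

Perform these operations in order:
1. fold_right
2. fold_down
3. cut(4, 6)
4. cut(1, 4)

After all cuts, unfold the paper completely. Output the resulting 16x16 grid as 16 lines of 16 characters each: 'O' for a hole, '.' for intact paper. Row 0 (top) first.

Answer: ................
................
................
.O............O.
................
................
...O........O...
................
................
...O........O...
................
................
.O............O.
................
................
................

Derivation:
Op 1 fold_right: fold axis v@8; visible region now rows[0,16) x cols[8,16) = 16x8
Op 2 fold_down: fold axis h@8; visible region now rows[8,16) x cols[8,16) = 8x8
Op 3 cut(4, 6): punch at orig (12,14); cuts so far [(12, 14)]; region rows[8,16) x cols[8,16) = 8x8
Op 4 cut(1, 4): punch at orig (9,12); cuts so far [(9, 12), (12, 14)]; region rows[8,16) x cols[8,16) = 8x8
Unfold 1 (reflect across h@8): 4 holes -> [(3, 14), (6, 12), (9, 12), (12, 14)]
Unfold 2 (reflect across v@8): 8 holes -> [(3, 1), (3, 14), (6, 3), (6, 12), (9, 3), (9, 12), (12, 1), (12, 14)]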